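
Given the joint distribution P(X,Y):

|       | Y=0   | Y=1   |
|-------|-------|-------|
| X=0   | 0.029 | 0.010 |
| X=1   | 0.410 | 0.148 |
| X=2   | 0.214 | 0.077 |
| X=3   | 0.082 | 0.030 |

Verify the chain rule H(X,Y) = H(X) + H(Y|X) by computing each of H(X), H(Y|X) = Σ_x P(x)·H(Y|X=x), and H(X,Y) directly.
H(X) = 1.5242 bits, H(Y|X) = 0.8342 bits, H(X,Y) = 2.3584 bits

Marginal of X (row sums):
  P(X=0) = 0.029 + 0.010 = 0.039
  P(X=1) = 0.410 + 0.148 = 0.558
  P(X=2) = 0.214 + 0.077 = 0.291
  P(X=3) = 0.082 + 0.030 = 0.112
H(X) = -[0.039·log₂(0.039) + 0.558·log₂(0.558) + 0.291·log₂(0.291) + 0.112·log₂(0.112)]
  = 0.18253 + 0.46965 + 0.51824 + 0.35374 = 1.5242 bits

H(Y|X) = Σ_x P(x)·H(Y|X=x):
  X=0: P(X=0) = 0.039, P(Y|X=0) = (29/39, 10/39) → H(Y|X=0) = 0.82128
  X=1: P(X=1) = 0.558, P(Y|X=1) = (205/279, 74/279) → H(Y|X=1) = 0.83454
  X=2: P(X=2) = 0.291, P(Y|X=2) = (214/291, 77/291) → H(Y|X=2) = 0.83362
  X=3: P(X=3) = 0.112, P(Y|X=3) = (41/56, 15/56) → H(Y|X=3) = 0.83837
H(Y|X) = 0.039·0.82128 + 0.558·0.83454 + 0.291·0.83362 + 0.112·0.83837 = 0.8342 bits

H(X,Y) = -Σ_{x,y} P(x,y) log₂ P(x,y). Per-cell terms -P(x,y)·log₂P(x,y):
  X=0: 0.14813, 0.06644
  X=1: 0.52738, 0.40794
  X=2: 0.47600, 0.28482
  X=3: 0.29588, 0.15177
Sum of the 8 terms: H(X,Y) = 2.3584 bits

Chain rule check:
  H(X) + H(Y|X) = 1.5242 + 0.8342 = 2.3584 bits
  H(X,Y) = 2.3584 bits
✓ Chain rule verified.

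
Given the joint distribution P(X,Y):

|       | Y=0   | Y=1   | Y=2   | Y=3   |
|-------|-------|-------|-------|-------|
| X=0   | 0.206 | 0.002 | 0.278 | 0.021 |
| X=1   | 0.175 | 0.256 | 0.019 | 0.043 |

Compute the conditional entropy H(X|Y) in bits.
0.5564 bits

H(X|Y) = H(X,Y) - H(Y)

H(X,Y) = -Σ_{x,y} P(x,y) log₂ P(x,y). Per-cell terms -P(x,y)·log₂P(x,y):
  X=0: 0.4695325, 0.0179316, 0.5134224, 0.1170428
  X=1: 0.4400503, 0.5032408, 0.1086393, 0.1951993
Sum of the 8 terms: H(X,Y) = 2.365059 bits

Marginal of Y (column sums):
  P(Y=0) = 0.206 + 0.175 = 0.381
  P(Y=1) = 0.002 + 0.256 = 0.258
  P(Y=2) = 0.278 + 0.019 = 0.297
  P(Y=3) = 0.021 + 0.043 = 0.064
H(Y) = -[0.381·log₂(0.381) + 0.258·log₂(0.258) + 0.297·log₂(0.297) + 0.064·log₂(0.064)]
  = 0.5304042 + 0.5042757 + 0.5201852 + 0.2538102 = 1.808675 bits

H(X|Y) = H(X,Y) - H(Y) = 2.365059 - 1.808675 = 0.5564 bits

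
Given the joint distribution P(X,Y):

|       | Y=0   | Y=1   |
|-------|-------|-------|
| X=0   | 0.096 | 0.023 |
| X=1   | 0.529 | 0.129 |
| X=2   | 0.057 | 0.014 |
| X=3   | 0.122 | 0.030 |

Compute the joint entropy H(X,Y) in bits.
2.1607 bits

H(X,Y) = -Σ_{x,y} P(x,y) log₂ P(x,y). Per-cell terms -P(x,y)·log₂P(x,y):
  X=0: 0.32456, 0.12517
  X=1: 0.48597, 0.38114
  X=2: 0.23557, 0.08622
  X=3: 0.37028, 0.15177
Sum of the 8 terms: H(X,Y) = 2.1607 bits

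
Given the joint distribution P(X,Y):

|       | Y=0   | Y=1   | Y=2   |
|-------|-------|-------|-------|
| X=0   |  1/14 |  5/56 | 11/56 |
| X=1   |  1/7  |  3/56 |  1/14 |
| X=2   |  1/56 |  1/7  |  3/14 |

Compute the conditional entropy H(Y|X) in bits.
1.3543 bits

H(Y|X) = H(X,Y) - H(X)

H(X,Y) = -Σ_{x,y} P(x,y) log₂ P(x,y). Per-cell terms -P(x,y)·log₂P(x,y):
  X=0: 0.27195, 0.31120, 0.46120
  X=1: 0.40105, 0.22620, 0.27195
  X=2: 0.10370, 0.40105, 0.47623
Sum of the 9 terms: H(X,Y) = 2.9245 bits

Marginal of X (row sums):
  P(X=0) = 1/14 + 5/56 + 11/56 = 5/14
  P(X=1) = 1/7 + 3/56 + 1/14 = 15/56
  P(X=2) = 1/56 + 1/7 + 3/14 = 3/8
H(X) = -[(5/14)·log₂(5/14) + (15/56)·log₂(15/56) + (3/8)·log₂(3/8)]
  = 0.53051 + 0.50905 + 0.53064 = 1.5702 bits

H(Y|X) = H(X,Y) - H(X) = 2.9245 - 1.5702 = 1.3543 bits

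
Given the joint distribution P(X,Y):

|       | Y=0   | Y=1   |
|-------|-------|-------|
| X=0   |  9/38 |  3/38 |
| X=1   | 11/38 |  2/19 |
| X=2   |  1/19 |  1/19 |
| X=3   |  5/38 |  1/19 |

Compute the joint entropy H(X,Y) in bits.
2.6967 bits

H(X,Y) = -Σ_{x,y} P(x,y) log₂ P(x,y). Per-cell terms -P(x,y)·log₂P(x,y):
  X=0: 0.49216, 0.28918
  X=1: 0.51772, 0.34189
  X=2: 0.22358, 0.22358
  X=3: 0.38500, 0.22358
Sum of the 8 terms: H(X,Y) = 2.6967 bits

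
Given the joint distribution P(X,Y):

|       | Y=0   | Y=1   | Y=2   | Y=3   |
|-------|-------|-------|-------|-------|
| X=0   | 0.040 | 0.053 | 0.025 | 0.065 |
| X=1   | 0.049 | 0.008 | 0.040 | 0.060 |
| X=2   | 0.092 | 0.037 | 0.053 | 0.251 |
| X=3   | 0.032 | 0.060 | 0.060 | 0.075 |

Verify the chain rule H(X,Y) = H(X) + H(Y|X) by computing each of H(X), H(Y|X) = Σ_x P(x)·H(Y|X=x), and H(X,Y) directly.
H(X) = 1.8762 bits, H(Y|X) = 1.7658 bits, H(X,Y) = 3.6420 bits

Marginal of X (row sums):
  P(X=0) = 0.040 + 0.053 + 0.025 + 0.065 = 0.183
  P(X=1) = 0.049 + 0.008 + 0.040 + 0.060 = 0.157
  P(X=2) = 0.092 + 0.037 + 0.053 + 0.251 = 0.433
  P(X=3) = 0.032 + 0.060 + 0.060 + 0.075 = 0.227
H(X) = -[0.183·log₂(0.183) + 0.157·log₂(0.157) + 0.433·log₂(0.433) + 0.227·log₂(0.227)]
  = 0.44837 + 0.41937 + 0.52287 + 0.48561 = 1.8762 bits

H(Y|X) = Σ_x P(x)·H(Y|X=x):
  X=0: P(X=0) = 0.183, P(Y|X=0) = (40/183, 53/183, 25/183, 65/183) → H(Y|X=0) = 1.92003
  X=1: P(X=1) = 0.157, P(Y|X=1) = (49/157, 8/157, 40/157, 60/157) → H(Y|X=1) = 1.77608
  X=2: P(X=2) = 0.433, P(Y|X=2) = (92/433, 37/433, 53/433, 251/433) → H(Y|X=2) = 1.60498
  X=3: P(X=3) = 0.227, P(Y|X=3) = (32/227, 60/227, 60/227, 75/227) → H(Y|X=3) = 1.94114
H(Y|X) = 0.183·1.92003 + 0.157·1.77608 + 0.433·1.60498 + 0.227·1.94114 = 1.7658 bits

H(X,Y) = -Σ_{x,y} P(x,y) log₂ P(x,y). Per-cell terms -P(x,y)·log₂P(x,y):
  X=0: 0.18575, 0.22461, 0.13305, 0.25632
  X=1: 0.21320, 0.05573, 0.18575, 0.24353
  X=2: 0.31668, 0.17598, 0.22461, 0.50055
  X=3: 0.15891, 0.24353, 0.24353, 0.28027
Sum of the 16 terms: H(X,Y) = 3.6420 bits

Chain rule check:
  H(X) + H(Y|X) = 1.8762 + 1.7658 = 3.6420 bits
  H(X,Y) = 3.6420 bits
✓ Chain rule verified.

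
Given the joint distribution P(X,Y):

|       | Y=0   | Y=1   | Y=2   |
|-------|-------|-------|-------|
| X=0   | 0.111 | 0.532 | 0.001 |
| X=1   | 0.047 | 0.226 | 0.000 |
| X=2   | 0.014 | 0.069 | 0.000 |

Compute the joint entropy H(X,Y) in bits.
1.8910 bits

H(X,Y) = -Σ_{x,y} P(x,y) log₂ P(x,y). Per-cell terms -P(x,y)·log₂P(x,y):
  X=0: 0.3520, 0.4844, 0.0100
  X=1: 0.2073, 0.4849, 0.0000
  X=2: 0.0862, 0.2662, 0.0000
  (cells with P = 0 contribute 0)
Sum of the 9 terms: H(X,Y) = 1.8910 bits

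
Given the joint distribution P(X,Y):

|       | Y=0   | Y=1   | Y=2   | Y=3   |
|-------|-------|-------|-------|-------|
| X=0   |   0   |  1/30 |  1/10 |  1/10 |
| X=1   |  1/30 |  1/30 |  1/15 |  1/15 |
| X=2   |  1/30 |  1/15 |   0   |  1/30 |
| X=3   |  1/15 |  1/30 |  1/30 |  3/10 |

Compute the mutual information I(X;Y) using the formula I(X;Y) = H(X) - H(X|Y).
0.2752 bits

I(X;Y) = H(X) - H(X|Y)

Marginal of X (row sums):
  P(X=0) = 0 + 1/30 + 1/10 + 1/10 = 7/30
  P(X=1) = 1/30 + 1/30 + 1/15 + 1/15 = 1/5
  P(X=2) = 1/30 + 1/15 + 0 + 1/30 = 2/15
  P(X=3) = 1/15 + 1/30 + 1/30 + 3/10 = 13/30
H(X) = -[(7/30)·log₂(7/30) + (1/5)·log₂(1/5) + (2/15)·log₂(2/15) + (13/30)·log₂(13/30)]
  = 0.48989 + 0.46439 + 0.38759 + 0.52280 = 1.8647 bits

Marginal of Y (column sums):
  P(Y=0) = 0 + 1/30 + 1/30 + 1/15 = 2/15
  P(Y=1) = 1/30 + 1/30 + 1/15 + 1/30 = 1/6
  P(Y=2) = 1/10 + 1/15 + 0 + 1/30 = 1/5
  P(Y=3) = 1/10 + 1/15 + 1/30 + 3/10 = 1/2
H(X|Y) = Σ_y P(y)·H(X|Y=y):
  Y=0: P(Y=0) = 2/15, P(X|Y=0) = (0, 1/4, 1/4, 1/2) → H(X|Y=0) = 1.50000
  Y=1: P(Y=1) = 1/6, P(X|Y=1) = (1/5, 1/5, 2/5, 1/5) → H(X|Y=1) = 1.92193
  Y=2: P(Y=2) = 1/5, P(X|Y=2) = (1/2, 1/3, 0, 1/6) → H(X|Y=2) = 1.45915
  Y=3: P(Y=3) = 1/2, P(X|Y=3) = (1/5, 2/15, 1/15, 3/5) → H(X|Y=3) = 1.55461
H(X|Y) = (2/15)·1.50000 + (1/6)·1.92193 + (1/5)·1.45915 + (1/2)·1.55461 = 1.5895 bits

I(X;Y) = H(X) - H(X|Y) = 1.8647 - 1.5895 = 0.2752 bits

Cross-check via I(X;Y) = H(X) + H(Y) - H(X,Y): computing H(Y) from the column sums and H(X,Y) from the 16 cells in the same way gives H(Y) = 1.7828 bits and H(X,Y) = 3.3723 bits, so
I(X;Y) = 1.8647 + 1.7828 - 3.3723 = 0.2752 bits ✓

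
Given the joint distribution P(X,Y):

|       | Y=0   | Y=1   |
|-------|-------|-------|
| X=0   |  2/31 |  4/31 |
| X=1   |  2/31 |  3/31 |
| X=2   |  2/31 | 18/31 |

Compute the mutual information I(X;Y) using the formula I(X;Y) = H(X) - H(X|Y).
0.0719 bits

I(X;Y) = H(X) - H(X|Y)

Marginal of X (row sums):
  P(X=0) = 2/31 + 4/31 = 6/31
  P(X=1) = 2/31 + 3/31 = 5/31
  P(X=2) = 2/31 + 18/31 = 20/31
H(X) = -[(6/31)·log₂(6/31) + (5/31)·log₂(5/31) + (20/31)·log₂(20/31)]
  = 0.45856138 + 0.42455939 + 0.40791498 = 1.29103575 bits

Marginal of Y (column sums):
  P(Y=0) = 2/31 + 2/31 + 2/31 = 6/31
  P(Y=1) = 4/31 + 3/31 + 18/31 = 25/31
H(X|Y) = Σ_y P(y)·H(X|Y=y):
  Y=0: P(Y=0) = 6/31, P(X|Y=0) = (1/3, 1/3, 1/3) → H(X|Y=0) = 1.58496250
  Y=1: P(Y=1) = 25/31, P(X|Y=1) = (4/25, 3/25, 18/25) → H(X|Y=1) = 1.13131469
H(X|Y) = (6/31)·1.58496250 + (25/31)·1.13131469 = 1.21911749 bits

I(X;Y) = H(X) - H(X|Y) = 1.29103575 - 1.21911749 = 0.0719 bits

Cross-check via I(X;Y) = H(X) + H(Y) - H(X,Y): computing H(Y) from the column sums and H(X,Y) from the 6 cells in the same way gives H(Y) = 0.70883567 bits and H(X,Y) = 1.92795316 bits, so
I(X;Y) = 1.29103575 + 0.70883567 - 1.92795316 = 0.0719 bits ✓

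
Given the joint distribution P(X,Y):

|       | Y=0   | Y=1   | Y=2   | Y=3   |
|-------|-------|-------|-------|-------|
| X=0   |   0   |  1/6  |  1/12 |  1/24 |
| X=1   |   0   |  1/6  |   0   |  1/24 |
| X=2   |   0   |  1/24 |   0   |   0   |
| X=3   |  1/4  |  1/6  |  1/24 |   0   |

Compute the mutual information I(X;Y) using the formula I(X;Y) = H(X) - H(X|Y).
0.4943 bits

I(X;Y) = H(X) - H(X|Y)

Marginal of X (row sums):
  P(X=0) = 0 + 1/6 + 1/12 + 1/24 = 7/24
  P(X=1) = 0 + 1/6 + 0 + 1/24 = 5/24
  P(X=2) = 0 + 1/24 + 0 + 0 = 1/24
  P(X=3) = 1/4 + 1/6 + 1/24 + 0 = 11/24
H(X) = -[(7/24)·log₂(7/24) + (5/24)·log₂(5/24) + (1/24)·log₂(1/24) + (11/24)·log₂(11/24)]
  = 0.518469 + 0.471466 + 0.191040 + 0.515868 = 1.69684 bits

Marginal of Y (column sums):
  P(Y=0) = 0 + 0 + 0 + 1/4 = 1/4
  P(Y=1) = 1/6 + 1/6 + 1/24 + 1/6 = 13/24
  P(Y=2) = 1/12 + 0 + 0 + 1/24 = 1/8
  P(Y=3) = 1/24 + 1/24 + 0 + 0 = 1/12
H(X|Y) = Σ_y P(y)·H(X|Y=y):
  Y=0: P(Y=0) = 1/4, P(X|Y=0) = (0, 0, 0, 1) → H(X|Y=0) = 0.000000
  Y=1: P(Y=1) = 13/24, P(X|Y=1) = (4/13, 4/13, 1/13, 4/13) → H(X|Y=1) = 1.854286
  Y=2: P(Y=2) = 1/8, P(X|Y=2) = (2/3, 0, 0, 1/3) → H(X|Y=2) = 0.918296
  Y=3: P(Y=3) = 1/12, P(X|Y=3) = (1/2, 1/2, 0, 0) → H(X|Y=3) = 1.000000
H(X|Y) = (1/4)·0.000000 + (13/24)·1.854286 + (1/8)·0.918296 + (1/12)·1.000000 = 1.20253 bits

I(X;Y) = H(X) - H(X|Y) = 1.69684 - 1.20253 = 0.4943 bits

Cross-check via I(X;Y) = H(X) + H(Y) - H(X,Y): computing H(Y) from the column sums and H(X,Y) from the 16 cells in the same way gives H(Y) = 1.65286 bits and H(X,Y) = 2.85539 bits, so
I(X;Y) = 1.69684 + 1.65286 - 2.85539 = 0.4943 bits ✓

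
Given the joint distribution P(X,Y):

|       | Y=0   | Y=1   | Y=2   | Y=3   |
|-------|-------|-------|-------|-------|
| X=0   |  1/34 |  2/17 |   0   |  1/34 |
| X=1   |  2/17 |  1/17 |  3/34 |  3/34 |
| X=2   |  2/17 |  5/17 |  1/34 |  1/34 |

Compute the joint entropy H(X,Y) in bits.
3.0660 bits

H(X,Y) = -Σ_{x,y} P(x,y) log₂ P(x,y). Per-cell terms -P(x,y)·log₂P(x,y):
  X=0: 0.14963, 0.36323, 0.00000, 0.14963
  X=1: 0.36323, 0.24044, 0.30904, 0.30904
  X=2: 0.36323, 0.51927, 0.14963, 0.14963
  (cells with P = 0 contribute 0)
Sum of the 12 terms: H(X,Y) = 3.0660 bits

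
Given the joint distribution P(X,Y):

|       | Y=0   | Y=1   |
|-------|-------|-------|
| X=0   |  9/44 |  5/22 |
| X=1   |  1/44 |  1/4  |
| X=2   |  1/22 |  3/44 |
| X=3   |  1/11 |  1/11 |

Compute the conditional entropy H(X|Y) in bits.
1.7284 bits

H(X|Y) = H(X,Y) - H(Y)

H(X,Y) = -Σ_{x,y} P(x,y) log₂ P(x,y). Per-cell terms -P(x,y)·log₂P(x,y):
  X=0: 0.46831, 0.48580
  X=1: 0.12408, 0.50000
  X=2: 0.20270, 0.26417
  X=3: 0.31449, 0.31449
Sum of the 8 terms: H(X,Y) = 2.67404 bits

Marginal of Y (column sums):
  P(Y=0) = 9/44 + 1/44 + 1/22 + 1/11 = 4/11
  P(Y=1) = 5/22 + 1/4 + 3/44 + 1/11 = 7/11
H(Y) = -[(4/11)·log₂(4/11) + (7/11)·log₂(7/11)]
  = 0.53070 + 0.41496 = 0.94566 bits

H(X|Y) = H(X,Y) - H(Y) = 2.67404 - 0.94566 = 1.7284 bits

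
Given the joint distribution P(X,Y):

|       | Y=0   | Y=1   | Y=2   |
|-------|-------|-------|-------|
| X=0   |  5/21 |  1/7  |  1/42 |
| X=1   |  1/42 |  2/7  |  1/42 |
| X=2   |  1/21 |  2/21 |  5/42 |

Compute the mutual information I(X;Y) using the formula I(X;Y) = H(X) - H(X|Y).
0.3126 bits

I(X;Y) = H(X) - H(X|Y)

Marginal of X (row sums):
  P(X=0) = 5/21 + 1/7 + 1/42 = 17/42
  P(X=1) = 1/42 + 2/7 + 1/42 = 1/3
  P(X=2) = 1/21 + 2/21 + 5/42 = 11/42
H(X) = -[(17/42)·log₂(17/42) + (1/3)·log₂(1/3) + (11/42)·log₂(11/42)]
  = 0.52816 + 0.52832 + 0.50623 = 1.56271 bits

Marginal of Y (column sums):
  P(Y=0) = 5/21 + 1/42 + 1/21 = 13/42
  P(Y=1) = 1/7 + 2/7 + 2/21 = 11/21
  P(Y=2) = 1/42 + 1/42 + 5/42 = 1/6
H(X|Y) = Σ_y P(y)·H(X|Y=y):
  Y=0: P(Y=0) = 13/42, P(X|Y=0) = (10/13, 1/13, 2/13) → H(X|Y=0) = 0.99126
  Y=1: P(Y=1) = 11/21, P(X|Y=1) = (3/11, 6/11, 2/11) → H(X|Y=1) = 1.43537
  Y=2: P(Y=2) = 1/6, P(X|Y=2) = (1/7, 1/7, 5/7) → H(X|Y=2) = 1.14883
H(X|Y) = (13/42)·0.99126 + (11/21)·1.43537 + (1/6)·1.14883 = 1.25015 bits

I(X;Y) = H(X) - H(X|Y) = 1.56271 - 1.25015 = 0.3126 bits

Cross-check via I(X;Y) = H(X) + H(Y) - H(X,Y): computing H(Y) from the column sums and H(X,Y) from the 9 cells in the same way gives H(Y) = 1.44316 bits and H(X,Y) = 2.69331 bits, so
I(X;Y) = 1.56271 + 1.44316 - 2.69331 = 0.3126 bits ✓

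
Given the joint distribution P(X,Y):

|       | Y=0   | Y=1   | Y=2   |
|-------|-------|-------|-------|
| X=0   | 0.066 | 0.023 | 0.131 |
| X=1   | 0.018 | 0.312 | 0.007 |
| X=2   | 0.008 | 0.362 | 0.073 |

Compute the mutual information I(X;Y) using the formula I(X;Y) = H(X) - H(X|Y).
0.3742 bits

I(X;Y) = H(X) - H(X|Y)

Marginal of X (row sums):
  P(X=0) = 0.066 + 0.023 + 0.131 = 0.220
  P(X=1) = 0.018 + 0.312 + 0.007 = 0.337
  P(X=2) = 0.008 + 0.362 + 0.073 = 0.443
H(X) = -[0.220·log₂(0.220) + 0.337·log₂(0.337) + 0.443·log₂(0.443)]
  = 0.4805734 + 0.5288135 + 0.5203573 = 1.529744 bits

Marginal of Y (column sums):
  P(Y=0) = 0.066 + 0.018 + 0.008 = 0.092
  P(Y=1) = 0.023 + 0.312 + 0.362 = 0.697
  P(Y=2) = 0.131 + 0.007 + 0.073 = 0.211
H(X|Y) = Σ_y P(y)·H(X|Y=y):
  Y=0: P(Y=0) = 0.092, P(X|Y=0) = (33/46, 9/46, 2/23) → H(X|Y=0) = 1.1106417
  Y=1: P(Y=1) = 0.697, P(X|Y=1) = (23/697, 312/697, 362/697) → H(X|Y=1) = 1.1723726
  Y=2: P(Y=2) = 0.211, P(X|Y=2) = (131/211, 7/211, 73/211) → H(X|Y=2) = 1.1197386
H(X|Y) = 0.092·1.1106417 + 0.697·1.1723726 + 0.211·1.1197386 = 1.155588 bits

I(X;Y) = H(X) - H(X|Y) = 1.529744 - 1.155588 = 0.3742 bits

Cross-check via I(X;Y) = H(X) + H(Y) - H(X,Y): computing H(Y) from the column sums and H(X,Y) from the 9 cells in the same way gives H(Y) = 1.153289 bits and H(X,Y) = 2.308877 bits, so
I(X;Y) = 1.529744 + 1.153289 - 2.308877 = 0.3742 bits ✓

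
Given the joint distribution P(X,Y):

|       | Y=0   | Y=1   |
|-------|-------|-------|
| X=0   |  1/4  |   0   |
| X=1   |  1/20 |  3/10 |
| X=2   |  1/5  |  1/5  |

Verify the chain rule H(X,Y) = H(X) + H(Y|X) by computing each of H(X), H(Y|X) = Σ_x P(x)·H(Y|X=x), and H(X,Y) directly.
H(X) = 1.5589 bits, H(Y|X) = 0.6071 bits, H(X,Y) = 2.1660 bits

Marginal of X (row sums):
  P(X=0) = 1/4 + 0 = 1/4
  P(X=1) = 1/20 + 3/10 = 7/20
  P(X=2) = 1/5 + 1/5 = 2/5
H(X) = -[(1/4)·log₂(1/4) + (7/20)·log₂(7/20) + (2/5)·log₂(2/5)]
  = 0.5000 + 0.5301 + 0.5288 = 1.5589 bits

H(Y|X) = Σ_x P(x)·H(Y|X=x):
  X=0: P(X=0) = 1/4, P(Y|X=0) = (1, 0) → H(Y|X=0) = 0.0000
  X=1: P(X=1) = 7/20, P(Y|X=1) = (1/7, 6/7) → H(Y|X=1) = 0.5917
  X=2: P(X=2) = 2/5, P(Y|X=2) = (1/2, 1/2) → H(Y|X=2) = 1.0000
H(Y|X) = (1/4)·0.0000 + (7/20)·0.5917 + (2/5)·1.0000 = 0.6071 bits

H(X,Y) = -Σ_{x,y} P(x,y) log₂ P(x,y). Per-cell terms -P(x,y)·log₂P(x,y):
  X=0: 0.5000, 0.0000
  X=1: 0.2161, 0.5211
  X=2: 0.4644, 0.4644
  (cells with P = 0 contribute 0)
Sum of the 6 terms: H(X,Y) = 2.1660 bits

Chain rule check:
  H(X) + H(Y|X) = 1.5589 + 0.6071 = 2.1660 bits
  H(X,Y) = 2.1660 bits
✓ Chain rule verified.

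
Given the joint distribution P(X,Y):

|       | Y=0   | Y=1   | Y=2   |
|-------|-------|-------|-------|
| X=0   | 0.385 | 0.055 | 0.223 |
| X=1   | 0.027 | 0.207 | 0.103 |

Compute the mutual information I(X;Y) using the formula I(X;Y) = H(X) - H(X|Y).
0.2905 bits

I(X;Y) = H(X) - H(X|Y)

Marginal of X (row sums):
  P(X=0) = 0.385 + 0.055 + 0.223 = 0.663
  P(X=1) = 0.027 + 0.207 + 0.103 = 0.337
H(X) = -[0.663·log₂(0.663) + 0.337·log₂(0.337)]
  = 0.3931 + 0.5288 = 0.9219 bits

Marginal of Y (column sums):
  P(Y=0) = 0.385 + 0.027 = 0.412
  P(Y=1) = 0.055 + 0.207 = 0.262
  P(Y=2) = 0.223 + 0.103 = 0.326
H(X|Y) = Σ_y P(y)·H(X|Y=y):
  Y=0: P(Y=0) = 0.412, P(X|Y=0) = (385/412, 27/412) → H(X|Y=0) = 0.3490
  Y=1: P(Y=1) = 0.262, P(X|Y=1) = (55/262, 207/262) → H(X|Y=1) = 0.7413
  Y=2: P(Y=2) = 0.326, P(X|Y=2) = (223/326, 103/326) → H(X|Y=2) = 0.8999
H(X|Y) = 0.412·0.3490 + 0.262·0.7413 + 0.326·0.8999 = 0.6314 bits

I(X;Y) = H(X) - H(X|Y) = 0.9219 - 0.6314 = 0.2905 bits

Cross-check via I(X;Y) = H(X) + H(Y) - H(X,Y): computing H(Y) from the column sums and H(X,Y) from the 6 cells in the same way gives H(Y) = 1.5605 bits and H(X,Y) = 2.1919 bits, so
I(X;Y) = 0.9219 + 1.5605 - 2.1919 = 0.2905 bits ✓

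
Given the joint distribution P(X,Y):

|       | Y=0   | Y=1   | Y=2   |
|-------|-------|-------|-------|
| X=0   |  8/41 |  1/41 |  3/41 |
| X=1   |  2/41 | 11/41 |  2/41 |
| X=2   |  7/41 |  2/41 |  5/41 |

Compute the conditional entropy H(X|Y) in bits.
1.2668 bits

H(X|Y) = H(X,Y) - H(Y)

H(X,Y) = -Σ_{x,y} P(x,y) log₂ P(x,y). Per-cell terms -P(x,y)·log₂P(x,y):
  X=0: 0.460010, 0.130672, 0.276043
  X=1: 0.212564, 0.509252, 0.212564
  X=2: 0.435400, 0.212564, 0.370198
Sum of the 9 terms: H(X,Y) = 2.81927 bits

Marginal of Y (column sums):
  P(Y=0) = 8/41 + 2/41 + 7/41 = 17/41
  P(Y=1) = 1/41 + 11/41 + 2/41 = 14/41
  P(Y=2) = 3/41 + 2/41 + 5/41 = 10/41
H(Y) = -[(17/41)·log₂(17/41) + (14/41)·log₂(14/41) + (10/41)·log₂(10/41)]
  = 0.526622 + 0.529336 + 0.496494 = 1.55245 bits

H(X|Y) = H(X,Y) - H(Y) = 2.81927 - 1.55245 = 1.2668 bits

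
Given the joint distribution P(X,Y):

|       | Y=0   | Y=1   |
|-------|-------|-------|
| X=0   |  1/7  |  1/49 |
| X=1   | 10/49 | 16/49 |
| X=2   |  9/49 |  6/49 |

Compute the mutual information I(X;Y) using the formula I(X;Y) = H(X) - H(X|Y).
0.1013 bits

I(X;Y) = H(X) - H(X|Y)

Marginal of X (row sums):
  P(X=0) = 1/7 + 1/49 = 8/49
  P(X=1) = 10/49 + 16/49 = 26/49
  P(X=2) = 9/49 + 6/49 = 15/49
H(X) = -[(8/49)·log₂(8/49) + (26/49)·log₂(26/49) + (15/49)·log₂(15/49)]
  = 0.42689 + 0.48512 + 0.52280 = 1.4348 bits

Marginal of Y (column sums):
  P(Y=0) = 1/7 + 10/49 + 9/49 = 26/49
  P(Y=1) = 1/49 + 16/49 + 6/49 = 23/49
H(X|Y) = Σ_y P(y)·H(X|Y=y):
  Y=0: P(Y=0) = 26/49, P(X|Y=0) = (7/26, 5/13, 9/26) → H(X|Y=0) = 1.56967
  Y=1: P(Y=1) = 23/49, P(X|Y=1) = (1/23, 16/23, 6/23) → H(X|Y=1) = 1.06662
H(X|Y) = (26/49)·1.56967 + (23/49)·1.06662 = 1.3335 bits

I(X;Y) = H(X) - H(X|Y) = 1.4348 - 1.3335 = 0.1013 bits

Cross-check via I(X;Y) = H(X) + H(Y) - H(X,Y): computing H(Y) from the column sums and H(X,Y) from the 6 cells in the same way gives H(Y) = 0.9973 bits and H(X,Y) = 2.3308 bits, so
I(X;Y) = 1.4348 + 0.9973 - 2.3308 = 0.1013 bits ✓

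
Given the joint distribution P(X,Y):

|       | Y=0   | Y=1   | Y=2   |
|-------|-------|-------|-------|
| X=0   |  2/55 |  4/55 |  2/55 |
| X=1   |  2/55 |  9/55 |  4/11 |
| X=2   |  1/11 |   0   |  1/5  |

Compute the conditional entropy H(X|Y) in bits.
1.1722 bits

H(X|Y) = H(X,Y) - H(Y)

H(X,Y) = -Σ_{x,y} P(x,y) log₂ P(x,y). Per-cell terms -P(x,y)·log₂P(x,y):
  X=0: 0.173868, 0.275008, 0.173868
  X=1: 0.173868, 0.427326, 0.530702
  X=2: 0.314494, 0.000000, 0.464386
  (cells with P = 0 contribute 0)
Sum of the 9 terms: H(X,Y) = 2.53352 bits

Marginal of Y (column sums):
  P(Y=0) = 2/55 + 2/55 + 1/11 = 9/55
  P(Y=1) = 4/55 + 9/55 + 0 = 13/55
  P(Y=2) = 2/55 + 4/11 + 1/5 = 3/5
H(Y) = -[(9/55)·log₂(9/55) + (13/55)·log₂(13/55) + (3/5)·log₂(3/5)]
  = 0.427326 + 0.491854 + 0.442179 = 1.36136 bits

H(X|Y) = H(X,Y) - H(Y) = 2.53352 - 1.36136 = 1.1722 bits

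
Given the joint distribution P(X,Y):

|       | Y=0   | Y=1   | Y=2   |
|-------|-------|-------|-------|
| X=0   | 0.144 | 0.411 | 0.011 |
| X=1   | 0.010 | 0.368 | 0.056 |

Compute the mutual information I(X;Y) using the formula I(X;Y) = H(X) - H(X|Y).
0.1135 bits

I(X;Y) = H(X) - H(X|Y)

Marginal of X (row sums):
  P(X=0) = 0.144 + 0.411 + 0.011 = 0.566
  P(X=1) = 0.010 + 0.368 + 0.056 = 0.434
H(X) = -[0.566·log₂(0.566) + 0.434·log₂(0.434)]
  = 0.464757 + 0.522637 = 0.98739 bits

Marginal of Y (column sums):
  P(Y=0) = 0.144 + 0.010 = 0.154
  P(Y=1) = 0.411 + 0.368 = 0.779
  P(Y=2) = 0.011 + 0.056 = 0.067
H(X|Y) = Σ_y P(y)·H(X|Y=y):
  Y=0: P(Y=0) = 0.154, P(X|Y=0) = (72/77, 5/77) → H(X|Y=0) = 0.346731
  Y=1: P(Y=1) = 0.779, P(X|Y=1) = (411/779, 368/779) → H(X|Y=1) = 0.997801
  Y=2: P(Y=2) = 0.067, P(X|Y=2) = (11/67, 56/67) → H(X|Y=2) = 0.644214
H(X|Y) = 0.154·0.346731 + 0.779·0.997801 + 0.067·0.644214 = 0.87385 bits

I(X;Y) = H(X) - H(X|Y) = 0.98739 - 0.87385 = 0.1135 bits

Cross-check via I(X;Y) = H(X) + H(Y) - H(X,Y): computing H(Y) from the column sums and H(X,Y) from the 6 cells in the same way gives H(Y) = 0.95760 bits and H(X,Y) = 1.83145 bits, so
I(X;Y) = 0.98739 + 0.95760 - 1.83145 = 0.1135 bits ✓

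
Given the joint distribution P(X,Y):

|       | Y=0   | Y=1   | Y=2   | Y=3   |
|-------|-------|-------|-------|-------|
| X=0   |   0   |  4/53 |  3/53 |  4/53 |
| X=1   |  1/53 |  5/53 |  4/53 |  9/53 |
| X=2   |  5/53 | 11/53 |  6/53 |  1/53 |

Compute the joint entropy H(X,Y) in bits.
3.1984 bits

H(X,Y) = -Σ_{x,y} P(x,y) log₂ P(x,y). Per-cell terms -P(x,y)·log₂P(x,y):
  X=0: 0.000000, 0.281352, 0.234507, 0.281352
  X=1: 0.108074, 0.321320, 0.281352, 0.434377
  X=2: 0.321320, 0.470818, 0.355807, 0.108074
  (cells with P = 0 contribute 0)
Sum of the 12 terms: H(X,Y) = 3.1984 bits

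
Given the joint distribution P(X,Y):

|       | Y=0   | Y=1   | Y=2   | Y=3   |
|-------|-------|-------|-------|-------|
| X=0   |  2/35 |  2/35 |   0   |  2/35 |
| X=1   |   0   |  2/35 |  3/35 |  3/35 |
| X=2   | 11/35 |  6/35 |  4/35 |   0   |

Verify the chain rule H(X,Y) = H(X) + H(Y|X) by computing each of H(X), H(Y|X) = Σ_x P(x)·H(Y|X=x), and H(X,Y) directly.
H(X) = 1.3650 bits, H(Y|X) = 1.5050 bits, H(X,Y) = 2.8700 bits

Marginal of X (row sums):
  P(X=0) = 2/35 + 2/35 + 0 + 2/35 = 6/35
  P(X=1) = 0 + 2/35 + 3/35 + 3/35 = 8/35
  P(X=2) = 11/35 + 6/35 + 4/35 + 0 = 3/5
H(X) = -[(6/35)·log₂(6/35) + (8/35)·log₂(8/35) + (3/5)·log₂(3/5)]
  = 0.436169 + 0.486693 + 0.442179 = 1.3650 bits

H(Y|X) = Σ_x P(x)·H(Y|X=x):
  X=0: P(X=0) = 6/35, P(Y|X=0) = (1/3, 1/3, 0, 1/3) → H(Y|X=0) = 1.584963
  X=1: P(X=1) = 8/35, P(Y|X=1) = (0, 1/4, 3/8, 3/8) → H(Y|X=1) = 1.561278
  X=2: P(X=2) = 3/5, P(Y|X=2) = (11/21, 2/7, 4/21, 0) → H(Y|X=2) = 1.460721
H(Y|X) = (6/35)·1.584963 + (8/35)·1.561278 + (3/5)·1.460721 = 1.5050 bits

H(X,Y) = -Σ_{x,y} P(x,y) log₂ P(x,y). Per-cell terms -P(x,y)·log₂P(x,y):
  X=0: 0.235959, 0.235959, 0.000000, 0.235959
  X=1: 0.000000, 0.235959, 0.303799, 0.303799
  X=2: 0.524810, 0.436169, 0.357632, 0.000000
  (cells with P = 0 contribute 0)
Sum of the 12 terms: H(X,Y) = 2.8700 bits

Chain rule check:
  H(X) + H(Y|X) = 1.3650 + 1.5050 = 2.8700 bits
  H(X,Y) = 2.8700 bits
✓ Chain rule verified.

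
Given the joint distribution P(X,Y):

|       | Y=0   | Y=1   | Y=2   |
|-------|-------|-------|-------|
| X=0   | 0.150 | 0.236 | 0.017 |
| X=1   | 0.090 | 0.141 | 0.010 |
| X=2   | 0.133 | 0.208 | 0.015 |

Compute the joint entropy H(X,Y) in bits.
2.7289 bits

H(X,Y) = -Σ_{x,y} P(x,y) log₂ P(x,y). Per-cell terms -P(x,y)·log₂P(x,y):
  X=0: 0.410545, 0.491621, 0.099931
  X=1: 0.312654, 0.398499, 0.066439
  X=2: 0.387097, 0.471192, 0.090883
Sum of the 9 terms: H(X,Y) = 2.7289 bits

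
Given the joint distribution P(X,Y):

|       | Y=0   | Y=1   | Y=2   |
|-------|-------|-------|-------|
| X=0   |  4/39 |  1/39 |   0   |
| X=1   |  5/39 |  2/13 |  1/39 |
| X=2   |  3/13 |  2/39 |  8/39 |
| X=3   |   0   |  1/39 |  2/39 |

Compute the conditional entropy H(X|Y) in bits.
1.4021 bits

H(X|Y) = H(X,Y) - H(Y)

H(X,Y) = -Σ_{x,y} P(x,y) log₂ P(x,y). Per-cell terms -P(x,y)·log₂P(x,y):
  X=0: 0.33696, 0.13552, 0.00000
  X=1: 0.37993, 0.41545, 0.13552
  X=2: 0.48819, 0.21976, 0.46880
  X=3: 0.00000, 0.13552, 0.21976
  (cells with P = 0 contribute 0)
Sum of the 12 terms: H(X,Y) = 2.9354 bits

Marginal of Y (column sums):
  P(Y=0) = 4/39 + 5/39 + 3/13 + 0 = 6/13
  P(Y=1) = 1/39 + 2/13 + 2/39 + 1/39 = 10/39
  P(Y=2) = 0 + 1/39 + 8/39 + 2/39 = 11/39
H(Y) = -[(6/13)·log₂(6/13) + (10/39)·log₂(10/39) + (11/39)·log₂(11/39)]
  = 0.51484 + 0.50345 + 0.51502 = 1.5333 bits

H(X|Y) = H(X,Y) - H(Y) = 2.9354 - 1.5333 = 1.4021 bits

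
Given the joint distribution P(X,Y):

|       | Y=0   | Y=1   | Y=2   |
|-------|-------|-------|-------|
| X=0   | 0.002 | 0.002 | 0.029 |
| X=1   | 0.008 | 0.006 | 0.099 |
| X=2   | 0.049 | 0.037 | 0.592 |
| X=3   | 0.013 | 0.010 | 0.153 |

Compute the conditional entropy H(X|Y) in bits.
1.3390 bits

H(X|Y) = H(X,Y) - H(Y)

H(X,Y) = -Σ_{x,y} P(x,y) log₂ P(x,y). Per-cell terms -P(x,y)·log₂P(x,y):
  X=0: 0.01793, 0.01793, 0.14813
  X=1: 0.05573, 0.04428, 0.33031
  X=2: 0.21320, 0.17598, 0.44775
  X=3: 0.08145, 0.06644, 0.41438
Sum of the 12 terms: H(X,Y) = 2.0135 bits

Marginal of Y (column sums):
  P(Y=0) = 0.002 + 0.008 + 0.049 + 0.013 = 0.072
  P(Y=1) = 0.002 + 0.006 + 0.037 + 0.010 = 0.055
  P(Y=2) = 0.029 + 0.099 + 0.592 + 0.153 = 0.873
H(Y) = -[0.072·log₂(0.072) + 0.055·log₂(0.055) + 0.873·log₂(0.873)]
  = 0.27330 + 0.23014 + 0.17106 = 0.6745 bits

H(X|Y) = H(X,Y) - H(Y) = 2.0135 - 0.6745 = 1.3390 bits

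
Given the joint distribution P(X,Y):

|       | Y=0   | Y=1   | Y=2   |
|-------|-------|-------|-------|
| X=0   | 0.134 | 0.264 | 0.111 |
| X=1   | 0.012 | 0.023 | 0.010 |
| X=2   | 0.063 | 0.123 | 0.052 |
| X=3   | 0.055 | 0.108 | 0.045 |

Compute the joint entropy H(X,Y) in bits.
3.1392 bits

H(X,Y) = -Σ_{x,y} P(x,y) log₂ P(x,y). Per-cell terms -P(x,y)·log₂P(x,y):
  X=0: 0.3886, 0.5072, 0.3520
  X=1: 0.0766, 0.1252, 0.0664
  X=2: 0.2513, 0.3719, 0.2218
  X=3: 0.2301, 0.3468, 0.2013
Sum of the 12 terms: H(X,Y) = 3.1392 bits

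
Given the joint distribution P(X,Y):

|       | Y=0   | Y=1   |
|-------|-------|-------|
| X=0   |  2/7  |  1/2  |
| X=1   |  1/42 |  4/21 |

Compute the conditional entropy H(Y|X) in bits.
0.8509 bits

H(Y|X) = H(X,Y) - H(X)

H(X,Y) = -Σ_{x,y} P(x,y) log₂ P(x,y). Per-cell terms -P(x,y)·log₂P(x,y):
  X=0: 0.5164, 0.5000
  X=1: 0.1284, 0.4557
Sum of the 4 terms: H(X,Y) = 1.6005 bits

Marginal of X (row sums):
  P(X=0) = 2/7 + 1/2 = 11/14
  P(X=1) = 1/42 + 4/21 = 3/14
H(X) = -[(11/14)·log₂(11/14) + (3/14)·log₂(3/14)]
  = 0.2734 + 0.4762 = 0.7496 bits

H(Y|X) = H(X,Y) - H(X) = 1.6005 - 0.7496 = 0.8509 bits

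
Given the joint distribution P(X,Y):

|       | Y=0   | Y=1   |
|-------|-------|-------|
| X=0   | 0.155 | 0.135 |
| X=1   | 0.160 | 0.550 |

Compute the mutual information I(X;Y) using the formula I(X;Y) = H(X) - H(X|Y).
0.0633 bits

I(X;Y) = H(X) - H(X|Y)

Marginal of X (row sums):
  P(X=0) = 0.155 + 0.135 = 0.290
  P(X=1) = 0.160 + 0.550 = 0.710
H(X) = -[0.290·log₂(0.290) + 0.710·log₂(0.710)]
  = 0.51790 + 0.35082 = 0.8687 bits

Marginal of Y (column sums):
  P(Y=0) = 0.155 + 0.160 = 0.315
  P(Y=1) = 0.135 + 0.550 = 0.685
H(X|Y) = Σ_y P(y)·H(X|Y=y):
  Y=0: P(Y=0) = 0.315, P(X|Y=0) = (31/63, 32/63) → H(X|Y=0) = 0.99982
  Y=1: P(Y=1) = 0.685, P(X|Y=1) = (27/137, 110/137) → H(X|Y=1) = 0.71605
H(X|Y) = 0.315·0.99982 + 0.685·0.71605 = 0.8054 bits

I(X;Y) = H(X) - H(X|Y) = 0.8687 - 0.8054 = 0.0633 bits

Cross-check via I(X;Y) = H(X) + H(Y) - H(X,Y): computing H(Y) from the column sums and H(X,Y) from the 4 cells in the same way gives H(Y) = 0.8989 bits and H(X,Y) = 1.7043 bits, so
I(X;Y) = 0.8687 + 0.8989 - 1.7043 = 0.0633 bits ✓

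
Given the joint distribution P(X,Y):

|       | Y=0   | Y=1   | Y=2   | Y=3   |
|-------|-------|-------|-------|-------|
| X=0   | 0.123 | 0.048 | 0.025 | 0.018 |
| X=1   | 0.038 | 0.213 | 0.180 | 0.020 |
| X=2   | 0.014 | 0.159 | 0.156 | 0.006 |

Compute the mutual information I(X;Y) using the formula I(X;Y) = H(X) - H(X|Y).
0.2146 bits

I(X;Y) = H(X) - H(X|Y)

Marginal of X (row sums):
  P(X=0) = 0.123 + 0.048 + 0.025 + 0.018 = 0.214
  P(X=1) = 0.038 + 0.213 + 0.180 + 0.020 = 0.451
  P(X=2) = 0.014 + 0.159 + 0.156 + 0.006 = 0.335
H(X) = -[0.214·log₂(0.214) + 0.451·log₂(0.451) + 0.335·log₂(0.335)]
  = 0.47600 + 0.51811 + 0.52855 = 1.52266 bits

Marginal of Y (column sums):
  P(Y=0) = 0.123 + 0.038 + 0.014 = 0.175
  P(Y=1) = 0.048 + 0.213 + 0.159 = 0.420
  P(Y=2) = 0.025 + 0.180 + 0.156 = 0.361
  P(Y=3) = 0.018 + 0.020 + 0.006 = 0.044
H(X|Y) = Σ_y P(y)·H(X|Y=y):
  Y=0: P(Y=0) = 0.175, P(X|Y=0) = (123/175, 38/175, 2/25) → H(X|Y=0) = 1.12748
  Y=1: P(Y=1) = 0.420, P(X|Y=1) = (4/35, 71/140, 53/140) → H(X|Y=1) = 1.38491
  Y=2: P(Y=2) = 0.361, P(X|Y=2) = (25/361, 180/361, 156/361) → H(X|Y=2) = 1.29045
  Y=3: P(Y=3) = 0.044, P(X|Y=3) = (9/22, 5/11, 3/22) → H(X|Y=3) = 1.43655
H(X|Y) = 0.175·1.12748 + 0.420·1.38491 + 0.361·1.29045 + 0.044·1.43655 = 1.30803 bits

I(X;Y) = H(X) - H(X|Y) = 1.52266 - 1.30803 = 0.2146 bits

Cross-check via I(X;Y) = H(X) + H(Y) - H(X,Y): computing H(Y) from the column sums and H(X,Y) from the 12 cells in the same way gives H(Y) = 1.69462 bits and H(X,Y) = 3.00265 bits, so
I(X;Y) = 1.52266 + 1.69462 - 3.00265 = 0.2146 bits ✓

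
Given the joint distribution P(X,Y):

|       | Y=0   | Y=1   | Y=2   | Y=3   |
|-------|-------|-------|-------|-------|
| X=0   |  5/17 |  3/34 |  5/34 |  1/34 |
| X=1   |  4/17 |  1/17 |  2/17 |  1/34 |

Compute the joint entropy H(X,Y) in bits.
2.6291 bits

H(X,Y) = -Σ_{x,y} P(x,y) log₂ P(x,y). Per-cell terms -P(x,y)·log₂P(x,y):
  X=0: 0.51927, 0.30904, 0.40670, 0.14963
  X=1: 0.49117, 0.24044, 0.36323, 0.14963
Sum of the 8 terms: H(X,Y) = 2.6291 bits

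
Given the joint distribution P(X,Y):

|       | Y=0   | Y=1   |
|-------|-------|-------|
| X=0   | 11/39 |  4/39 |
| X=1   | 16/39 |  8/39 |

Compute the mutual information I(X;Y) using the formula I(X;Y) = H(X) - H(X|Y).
0.0036 bits

I(X;Y) = H(X) - H(X|Y)

Marginal of X (row sums):
  P(X=0) = 11/39 + 4/39 = 5/13
  P(X=1) = 16/39 + 8/39 = 8/13
H(X) = -[(5/13)·log₂(5/13) + (8/13)·log₂(8/13)]
  = 0.5302 + 0.4310 = 0.9612 bits

Marginal of Y (column sums):
  P(Y=0) = 11/39 + 16/39 = 9/13
  P(Y=1) = 4/39 + 8/39 = 4/13
H(X|Y) = Σ_y P(y)·H(X|Y=y):
  Y=0: P(Y=0) = 9/13, P(X|Y=0) = (11/27, 16/27) → H(X|Y=0) = 0.9751
  Y=1: P(Y=1) = 4/13, P(X|Y=1) = (1/3, 2/3) → H(X|Y=1) = 0.9183
H(X|Y) = (9/13)·0.9751 + (4/13)·0.9183 = 0.9576 bits

I(X;Y) = H(X) - H(X|Y) = 0.9612 - 0.9576 = 0.0036 bits

Cross-check via I(X;Y) = H(X) + H(Y) - H(X,Y): computing H(Y) from the column sums and H(X,Y) from the 4 cells in the same way gives H(Y) = 0.8905 bits and H(X,Y) = 1.8481 bits, so
I(X;Y) = 0.9612 + 0.8905 - 1.8481 = 0.0036 bits ✓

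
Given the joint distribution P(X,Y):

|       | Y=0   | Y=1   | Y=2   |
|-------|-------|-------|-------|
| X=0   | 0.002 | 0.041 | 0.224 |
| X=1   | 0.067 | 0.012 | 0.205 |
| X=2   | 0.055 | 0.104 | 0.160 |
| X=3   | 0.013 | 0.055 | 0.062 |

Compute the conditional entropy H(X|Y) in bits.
1.7795 bits

H(X|Y) = H(X,Y) - H(Y)

H(X,Y) = -Σ_{x,y} P(x,y) log₂ P(x,y). Per-cell terms -P(x,y)·log₂P(x,y):
  X=0: 0.01793, 0.18894, 0.48349
  X=1: 0.26128, 0.07657, 0.46869
  X=2: 0.23014, 0.33960, 0.42302
  X=3: 0.08145, 0.23014, 0.24872
Sum of the 12 terms: H(X,Y) = 3.0500 bits

Marginal of Y (column sums):
  P(Y=0) = 0.002 + 0.067 + 0.055 + 0.013 = 0.137
  P(Y=1) = 0.041 + 0.012 + 0.104 + 0.055 = 0.212
  P(Y=2) = 0.224 + 0.205 + 0.160 + 0.062 = 0.651
H(Y) = -[0.137·log₂(0.137) + 0.212·log₂(0.212) + 0.651·log₂(0.651)]
  = 0.39288 + 0.47443 + 0.40315 = 1.2705 bits

H(X|Y) = H(X,Y) - H(Y) = 3.0500 - 1.2705 = 1.7795 bits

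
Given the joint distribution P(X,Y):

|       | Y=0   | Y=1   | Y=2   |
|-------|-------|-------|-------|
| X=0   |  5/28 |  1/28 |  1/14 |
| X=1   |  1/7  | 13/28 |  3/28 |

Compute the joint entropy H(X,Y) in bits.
2.1477 bits

H(X,Y) = -Σ_{x,y} P(x,y) log₂ P(x,y). Per-cell terms -P(x,y)·log₂P(x,y):
  X=0: 0.44383, 0.17169, 0.27195
  X=1: 0.40105, 0.51392, 0.34526
Sum of the 6 terms: H(X,Y) = 2.1477 bits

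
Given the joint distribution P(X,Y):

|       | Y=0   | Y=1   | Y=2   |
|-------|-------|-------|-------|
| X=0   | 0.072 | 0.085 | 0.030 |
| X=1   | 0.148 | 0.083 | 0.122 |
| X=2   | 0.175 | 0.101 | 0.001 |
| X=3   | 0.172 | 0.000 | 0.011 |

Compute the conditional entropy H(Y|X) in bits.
1.1520 bits

H(Y|X) = H(X,Y) - H(X)

H(X,Y) = -Σ_{x,y} P(x,y) log₂ P(x,y). Per-cell terms -P(x,y)·log₂P(x,y):
  X=0: 0.273302, 0.302293, 0.151767
  X=1: 0.407937, 0.298032, 0.370276
  X=2: 0.440050, 0.334065, 0.009966
  X=3: 0.436797, 0.000000, 0.071570
  (cells with P = 0 contribute 0)
Sum of the 12 terms: H(X,Y) = 3.096055 bits

Marginal of X (row sums):
  P(X=0) = 0.072 + 0.085 + 0.030 = 0.187
  P(X=1) = 0.148 + 0.083 + 0.122 = 0.353
  P(X=2) = 0.175 + 0.101 + 0.001 = 0.277
  P(X=3) = 0.172 + 0.000 + 0.011 = 0.183
H(X) = -[0.187·log₂(0.187) + 0.353·log₂(0.353) + 0.277·log₂(0.277) + 0.183·log₂(0.183)]
  = 0.452332 + 0.530298 + 0.513016 + 0.448365 = 1.944011 bits

H(Y|X) = H(X,Y) - H(X) = 3.096055 - 1.944011 = 1.1520 bits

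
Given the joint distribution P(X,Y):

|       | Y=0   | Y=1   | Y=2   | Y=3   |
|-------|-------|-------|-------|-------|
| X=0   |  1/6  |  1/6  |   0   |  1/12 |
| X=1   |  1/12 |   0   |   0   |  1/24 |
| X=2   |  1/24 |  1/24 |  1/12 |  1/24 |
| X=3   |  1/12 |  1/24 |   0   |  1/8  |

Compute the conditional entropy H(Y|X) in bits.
1.5141 bits

H(Y|X) = H(X,Y) - H(X)

H(X,Y) = -Σ_{x,y} P(x,y) log₂ P(x,y). Per-cell terms -P(x,y)·log₂P(x,y):
  X=0: 0.430827, 0.430827, 0.000000, 0.298747
  X=1: 0.298747, 0.000000, 0.000000, 0.191040
  X=2: 0.191040, 0.191040, 0.298747, 0.191040
  X=3: 0.298747, 0.191040, 0.000000, 0.375000
  (cells with P = 0 contribute 0)
Sum of the 16 terms: H(X,Y) = 3.38684 bits

Marginal of X (row sums):
  P(X=0) = 1/6 + 1/6 + 0 + 1/12 = 5/12
  P(X=1) = 1/12 + 0 + 0 + 1/24 = 1/8
  P(X=2) = 1/24 + 1/24 + 1/12 + 1/24 = 5/24
  P(X=3) = 1/12 + 1/24 + 0 + 1/8 = 1/4
H(X) = -[(5/12)·log₂(5/12) + (1/8)·log₂(1/8) + (5/24)·log₂(5/24) + (1/4)·log₂(1/4)]
  = 0.526264 + 0.375000 + 0.471466 + 0.500000 = 1.87273 bits

H(Y|X) = H(X,Y) - H(X) = 3.38684 - 1.87273 = 1.5141 bits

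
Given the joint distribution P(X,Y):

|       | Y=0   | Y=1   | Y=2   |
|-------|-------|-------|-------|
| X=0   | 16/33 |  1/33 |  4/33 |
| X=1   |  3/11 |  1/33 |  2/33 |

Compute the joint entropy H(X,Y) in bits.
1.9374 bits

H(X,Y) = -Σ_{x,y} P(x,y) log₂ P(x,y). Per-cell terms -P(x,y)·log₂P(x,y):
  X=0: 0.50637, 0.15286, 0.36902
  X=1: 0.51122, 0.15286, 0.24511
Sum of the 6 terms: H(X,Y) = 1.9374 bits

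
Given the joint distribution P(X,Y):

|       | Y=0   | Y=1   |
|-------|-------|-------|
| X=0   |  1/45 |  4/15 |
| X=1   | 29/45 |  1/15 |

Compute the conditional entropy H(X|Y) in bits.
0.3812 bits

H(X|Y) = H(X,Y) - H(Y)

H(X,Y) = -Σ_{x,y} P(x,y) log₂ P(x,y). Per-cell terms -P(x,y)·log₂P(x,y):
  X=0: 0.1220, 0.5085
  X=1: 0.4085, 0.2605
Sum of the 4 terms: H(X,Y) = 1.2995 bits

Marginal of Y (column sums):
  P(Y=0) = 1/45 + 29/45 = 2/3
  P(Y=1) = 4/15 + 1/15 = 1/3
H(Y) = -[(2/3)·log₂(2/3) + (1/3)·log₂(1/3)]
  = 0.3900 + 0.5283 = 0.9183 bits

H(X|Y) = H(X,Y) - H(Y) = 1.2995 - 0.9183 = 0.3812 bits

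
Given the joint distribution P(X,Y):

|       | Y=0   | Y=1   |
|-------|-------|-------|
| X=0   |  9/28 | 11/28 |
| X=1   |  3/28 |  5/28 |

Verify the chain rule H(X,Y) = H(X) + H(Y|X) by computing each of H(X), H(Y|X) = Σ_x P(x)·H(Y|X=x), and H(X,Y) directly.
H(X) = 0.8631 bits, H(Y|X) = 0.9818 bits, H(X,Y) = 1.8449 bits

Marginal of X (row sums):
  P(X=0) = 9/28 + 11/28 = 5/7
  P(X=1) = 3/28 + 5/28 = 2/7
H(X) = -[(5/7)·log₂(5/7) + (2/7)·log₂(2/7)]
  = 0.3467 + 0.5164 = 0.8631 bits

H(Y|X) = Σ_x P(x)·H(Y|X=x):
  X=0: P(X=0) = 5/7, P(Y|X=0) = (9/20, 11/20) → H(Y|X=0) = 0.9928
  X=1: P(X=1) = 2/7, P(Y|X=1) = (3/8, 5/8) → H(Y|X=1) = 0.9544
H(Y|X) = (5/7)·0.9928 + (2/7)·0.9544 = 0.9818 bits

H(X,Y) = -Σ_{x,y} P(x,y) log₂ P(x,y). Per-cell terms -P(x,y)·log₂P(x,y):
  X=0: 0.5263, 0.5295
  X=1: 0.3453, 0.4438
Sum of the 4 terms: H(X,Y) = 1.8449 bits

Chain rule check:
  H(X) + H(Y|X) = 0.8631 + 0.9818 = 1.8449 bits
  H(X,Y) = 1.8449 bits
✓ Chain rule verified.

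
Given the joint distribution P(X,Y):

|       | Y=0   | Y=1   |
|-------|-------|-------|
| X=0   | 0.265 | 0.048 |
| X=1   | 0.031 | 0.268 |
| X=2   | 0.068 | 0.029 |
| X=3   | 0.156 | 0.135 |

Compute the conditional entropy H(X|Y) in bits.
1.6036 bits

H(X|Y) = H(X,Y) - H(Y)

H(X,Y) = -Σ_{x,y} P(x,y) log₂ P(x,y). Per-cell terms -P(x,y)·log₂P(x,y):
  X=0: 0.507723, 0.210279
  X=1: 0.155359, 0.509118
  X=2: 0.263726, 0.148126
  X=3: 0.418140, 0.390011
Sum of the 8 terms: H(X,Y) = 2.60248 bits

Marginal of Y (column sums):
  P(Y=0) = 0.265 + 0.031 + 0.068 + 0.156 = 0.520
  P(Y=1) = 0.048 + 0.268 + 0.029 + 0.135 = 0.480
H(Y) = -[0.520·log₂(0.520) + 0.480·log₂(0.480)]
  = 0.490577 + 0.508269 = 0.99885 bits

H(X|Y) = H(X,Y) - H(Y) = 2.60248 - 0.99885 = 1.6036 bits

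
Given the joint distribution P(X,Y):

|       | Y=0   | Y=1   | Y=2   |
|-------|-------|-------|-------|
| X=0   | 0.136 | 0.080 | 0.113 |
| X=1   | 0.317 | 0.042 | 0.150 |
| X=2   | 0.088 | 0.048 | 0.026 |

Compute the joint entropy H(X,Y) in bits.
2.8222 bits

H(X,Y) = -Σ_{x,y} P(x,y) log₂ P(x,y). Per-cell terms -P(x,y)·log₂P(x,y):
  X=0: 0.39145, 0.29151, 0.35545
  X=1: 0.52541, 0.19209, 0.41054
  X=2: 0.30856, 0.21028, 0.13690
Sum of the 9 terms: H(X,Y) = 2.8222 bits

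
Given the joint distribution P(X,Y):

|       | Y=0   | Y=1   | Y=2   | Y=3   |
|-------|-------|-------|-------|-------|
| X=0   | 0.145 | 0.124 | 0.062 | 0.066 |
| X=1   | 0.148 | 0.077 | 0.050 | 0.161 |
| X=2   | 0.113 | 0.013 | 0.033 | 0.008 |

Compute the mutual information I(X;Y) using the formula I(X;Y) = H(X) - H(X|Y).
0.1084 bits

I(X;Y) = H(X) - H(X|Y)

Marginal of X (row sums):
  P(X=0) = 0.145 + 0.124 + 0.062 + 0.066 = 0.397
  P(X=1) = 0.148 + 0.077 + 0.050 + 0.161 = 0.436
  P(X=2) = 0.113 + 0.013 + 0.033 + 0.008 = 0.167
H(X) = -[0.397·log₂(0.397) + 0.436·log₂(0.436) + 0.167·log₂(0.167)]
  = 0.5291 + 0.5222 + 0.4312 = 1.4825 bits

Marginal of Y (column sums):
  P(Y=0) = 0.145 + 0.148 + 0.113 = 0.406
  P(Y=1) = 0.124 + 0.077 + 0.013 = 0.214
  P(Y=2) = 0.062 + 0.050 + 0.033 = 0.145
  P(Y=3) = 0.066 + 0.161 + 0.008 = 0.235
H(X|Y) = Σ_y P(y)·H(X|Y=y):
  Y=0: P(Y=0) = 0.406, P(X|Y=0) = (5/14, 74/203, 113/406) → H(X|Y=0) = 1.5748
  Y=1: P(Y=1) = 0.214, P(X|Y=1) = (62/107, 77/214, 13/214) → H(X|Y=1) = 1.2323
  Y=2: P(Y=2) = 0.145, P(X|Y=2) = (62/145, 10/29, 33/145) → H(X|Y=2) = 1.5398
  Y=3: P(Y=3) = 0.235, P(X|Y=3) = (66/235, 161/235, 8/235) → H(X|Y=3) = 1.0544
H(X|Y) = 0.406·1.5748 + 0.214·1.2323 + 0.145·1.5398 + 0.235·1.0544 = 1.3741 bits

I(X;Y) = H(X) - H(X|Y) = 1.4825 - 1.3741 = 0.1084 bits

Cross-check via I(X;Y) = H(X) + H(Y) - H(X,Y): computing H(Y) from the column sums and H(X,Y) from the 12 cells in the same way gives H(Y) = 1.8989 bits and H(X,Y) = 3.2730 bits, so
I(X;Y) = 1.4825 + 1.8989 - 3.2730 = 0.1084 bits ✓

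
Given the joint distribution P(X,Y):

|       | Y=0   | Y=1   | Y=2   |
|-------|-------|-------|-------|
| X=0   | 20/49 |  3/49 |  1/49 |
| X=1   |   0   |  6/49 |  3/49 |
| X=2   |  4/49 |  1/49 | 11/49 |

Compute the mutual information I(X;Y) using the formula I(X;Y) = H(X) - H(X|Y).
0.5756 bits

I(X;Y) = H(X) - H(X|Y)

Marginal of X (row sums):
  P(X=0) = 20/49 + 3/49 + 1/49 = 24/49
  P(X=1) = 0 + 6/49 + 3/49 = 9/49
  P(X=2) = 4/49 + 1/49 + 11/49 = 16/49
H(X) = -[(24/49)·log₂(24/49) + (9/49)·log₂(9/49) + (16/49)·log₂(16/49)]
  = 0.5044 + 0.4490 + 0.5273 = 1.4807 bits

Marginal of Y (column sums):
  P(Y=0) = 20/49 + 0 + 4/49 = 24/49
  P(Y=1) = 3/49 + 6/49 + 1/49 = 10/49
  P(Y=2) = 1/49 + 3/49 + 11/49 = 15/49
H(X|Y) = Σ_y P(y)·H(X|Y=y):
  Y=0: P(Y=0) = 24/49, P(X|Y=0) = (5/6, 0, 1/6) → H(X|Y=0) = 0.6500
  Y=1: P(Y=1) = 10/49, P(X|Y=1) = (3/10, 3/5, 1/10) → H(X|Y=1) = 1.2955
  Y=2: P(Y=2) = 15/49, P(X|Y=2) = (1/15, 1/5, 11/15) → H(X|Y=2) = 1.0530
H(X|Y) = (24/49)·0.6500 + (10/49)·1.2955 + (15/49)·1.0530 = 0.9051 bits

I(X;Y) = H(X) - H(X|Y) = 1.4807 - 0.9051 = 0.5756 bits

Cross-check via I(X;Y) = H(X) + H(Y) - H(X,Y): computing H(Y) from the column sums and H(X,Y) from the 9 cells in the same way gives H(Y) = 1.4951 bits and H(X,Y) = 2.4002 bits, so
I(X;Y) = 1.4807 + 1.4951 - 2.4002 = 0.5756 bits ✓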